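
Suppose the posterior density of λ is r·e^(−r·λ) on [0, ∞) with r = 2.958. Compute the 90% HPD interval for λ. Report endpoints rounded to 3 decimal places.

[0.000, 0.778]

The exponential density is strictly decreasing on [0, ∞), so the HPD interval is anchored at 0: [0, q] with P(λ ≤ q) = 0.90.
q = −ln(1 − 0.90) / 2.958 = 2.3026 / 2.958 = 0.778.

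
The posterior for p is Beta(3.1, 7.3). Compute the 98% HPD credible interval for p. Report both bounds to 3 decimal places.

The posterior is unimodal and skewed, so the HPD interval has equal density at both endpoints and is the shortest 98% interval.
Solving f(0.039) = f(0.619) with F(0.619) − F(0.039) = 0.98 gives [0.039, 0.619].
For comparison, the equal-tailed interval is [0.055, 0.648]; the HPD is narrower and shifted toward the mode.

[0.039, 0.619]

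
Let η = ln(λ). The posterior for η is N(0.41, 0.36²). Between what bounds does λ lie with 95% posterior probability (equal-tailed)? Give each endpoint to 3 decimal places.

On the log scale the 95% interval is 0.41 ± 1.960 × 0.36 = [-0.2956, 1.1156].
Exponentiate: [e^-0.2956, e^1.1156] = [0.744, 3.051].

[0.744, 3.051]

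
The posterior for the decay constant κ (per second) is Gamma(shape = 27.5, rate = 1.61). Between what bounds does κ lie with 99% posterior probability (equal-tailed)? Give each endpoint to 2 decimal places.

[9.86, 26.63]

Posterior: Gamma(shape 27.5, rate 1.61).
Equal-tailed 99% interval: Gamma(27.5, 1.61) quantiles at 0.005 and 0.995.
Posterior mean ≈ 17.08, SD ≈ 3.26; a Normal approximation gives roughly [8.69, 25.47].
Exact: lower = 9.86; upper = 26.63.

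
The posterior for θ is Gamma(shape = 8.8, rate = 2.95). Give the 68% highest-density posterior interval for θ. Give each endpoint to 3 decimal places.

The posterior is unimodal and skewed, so the HPD interval has equal density at both endpoints and is the shortest 68% interval.
Solving f(1.803) = f(3.713) with F(3.713) − F(1.803) = 0.68 gives [1.803, 3.713].
For comparison, the equal-tailed interval is [2.001, 3.963]; the HPD is narrower and shifted toward the mode.

[1.803, 3.713]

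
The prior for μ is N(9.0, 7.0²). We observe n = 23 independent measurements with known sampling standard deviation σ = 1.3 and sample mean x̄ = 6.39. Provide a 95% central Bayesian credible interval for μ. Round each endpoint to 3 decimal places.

[5.863, 6.925]

Posterior precision = 1/7.0² + 23/1.3² = 0.0204 + 13.6095 = 13.6299, so posterior SD = 0.2709.
Posterior mean = (9.0/7.0² + 23·6.39/1.3²) / 13.6299 = 6.3939.
Interval: 6.3939 ± 1.960 × 0.2709 → [5.863, 6.925].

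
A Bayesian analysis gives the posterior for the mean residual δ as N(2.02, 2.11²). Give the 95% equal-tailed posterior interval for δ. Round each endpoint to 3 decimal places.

The posterior is symmetric, so the 95% equal-tailed interval is δ = 2.02 ± z·2.11 with z = 1.960.
Half-width: 1.960 × 2.11 = 4.136.
2.02 − 4.136 = -2.116; 2.02 + 4.136 = 6.156.

[-2.116, 6.156]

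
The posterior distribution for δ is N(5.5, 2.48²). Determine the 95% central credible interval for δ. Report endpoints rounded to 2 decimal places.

[0.64, 10.36]

The posterior is symmetric, so the 95% equal-tailed interval is δ = 5.5 ± z·2.48 with z = 1.960.
Half-width: 1.960 × 2.48 = 4.86.
5.5 − 4.86 = 0.64; 5.5 + 4.86 = 10.36.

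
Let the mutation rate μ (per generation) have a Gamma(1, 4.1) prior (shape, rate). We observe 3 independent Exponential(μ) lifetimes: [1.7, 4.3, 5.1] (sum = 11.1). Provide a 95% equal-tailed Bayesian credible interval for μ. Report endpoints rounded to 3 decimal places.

[0.072, 0.577]

Posterior: Gamma(1+3, 4.1+11.1) = Gamma(4, 15.2) (shape, rate).
Equal-tailed 95% interval: Gamma(4, 15.2) quantiles at 0.025 and 0.975.
Posterior mean ≈ 0.263, SD ≈ 0.132; a Normal approximation gives roughly [0.005, 0.521].
Exact: lower = 0.072; upper = 0.577.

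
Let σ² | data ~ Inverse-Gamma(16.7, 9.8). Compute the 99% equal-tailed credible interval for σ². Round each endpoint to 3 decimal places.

[0.337, 1.218]

Inverse-Gamma(16.7, 9.8) quantiles: F⁻¹(0.005) and F⁻¹(0.995).
Equivalently, 1/σ² ~ Gamma(16.7, rate = 9.8); invert its 0.995 and 0.005 quantiles.
Posterior mean ≈ 0.624, SD ≈ 0.163; a Normal approximation gives roughly [0.205, 1.044].
Exact: lower = 0.337; upper = 1.218.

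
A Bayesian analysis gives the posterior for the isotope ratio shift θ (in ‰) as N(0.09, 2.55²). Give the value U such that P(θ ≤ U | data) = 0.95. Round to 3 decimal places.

Need U with P(θ ≤ U) = 0.95: U = 0.09 + z_{0.05}·2.55.
z = 1.645; U = 0.09 + 1.645 × 2.55 = 4.284.

4.284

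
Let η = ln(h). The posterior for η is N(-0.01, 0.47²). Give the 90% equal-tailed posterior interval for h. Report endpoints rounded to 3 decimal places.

On the log scale the 90% interval is -0.01 ± 1.645 × 0.47 = [-0.7831, 0.7631].
Exponentiate: [e^-0.7831, e^0.7631] = [0.457, 2.145].

[0.457, 2.145]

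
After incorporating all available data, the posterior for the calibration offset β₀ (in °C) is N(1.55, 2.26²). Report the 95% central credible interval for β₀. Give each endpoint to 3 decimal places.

[-2.880, 5.980]

The posterior is symmetric, so the 95% equal-tailed interval is β₀ = 1.55 ± z·2.26 with z = 1.960.
Half-width: 1.960 × 2.26 = 4.430.
1.55 − 4.430 = -2.880; 1.55 + 4.430 = 5.980.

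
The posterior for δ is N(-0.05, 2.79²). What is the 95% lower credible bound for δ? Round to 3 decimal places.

Need L with P(δ ≥ L) = 0.95: L = -0.05 − z_{0.05}·2.79.
z = 1.645; L = -0.05 − 1.645 × 2.79 = -4.639.

-4.639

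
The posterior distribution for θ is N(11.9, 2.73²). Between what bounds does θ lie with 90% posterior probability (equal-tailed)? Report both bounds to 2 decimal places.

The posterior is symmetric, so the 90% equal-tailed interval is θ = 11.9 ± z·2.73 with z = 1.645.
Half-width: 1.645 × 2.73 = 4.49.
11.9 − 4.49 = 7.41; 11.9 + 4.49 = 16.39.

[7.41, 16.39]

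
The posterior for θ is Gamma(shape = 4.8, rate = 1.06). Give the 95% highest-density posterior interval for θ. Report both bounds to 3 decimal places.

[1.040, 8.621]

The posterior is unimodal and skewed, so the HPD interval has equal density at both endpoints and is the shortest 95% interval.
Solving f(1.040) = f(8.621) with F(8.621) − F(1.040) = 0.95 gives [1.040, 8.621].
For comparison, the equal-tailed interval is [1.427, 9.388]; the HPD is narrower and shifted toward the mode.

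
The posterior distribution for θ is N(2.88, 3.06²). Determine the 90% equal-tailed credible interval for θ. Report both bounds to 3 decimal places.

[-2.153, 7.913]

The posterior is symmetric, so the 90% equal-tailed interval is θ = 2.88 ± z·3.06 with z = 1.645.
Half-width: 1.645 × 3.06 = 5.033.
2.88 − 5.033 = -2.153; 2.88 + 5.033 = 7.913.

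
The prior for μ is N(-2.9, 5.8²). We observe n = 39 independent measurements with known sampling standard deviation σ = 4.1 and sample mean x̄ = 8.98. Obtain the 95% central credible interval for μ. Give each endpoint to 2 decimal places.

Posterior precision = 1/5.8² + 39/4.1² = 0.0297 + 2.3200 = 2.3498, so posterior SD = 0.6524.
Posterior mean = (-2.9/5.8² + 39·8.98/4.1²) / 2.3498 = 8.8297.
Interval: 8.8297 ± 1.960 × 0.6524 → [7.55, 10.11].

[7.55, 10.11]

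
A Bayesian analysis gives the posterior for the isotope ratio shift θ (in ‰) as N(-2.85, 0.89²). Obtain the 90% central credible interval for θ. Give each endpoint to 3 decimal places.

[-4.314, -1.386]

The posterior is symmetric, so the 90% equal-tailed interval is θ = -2.85 ± z·0.89 with z = 1.645.
Half-width: 1.645 × 0.89 = 1.464.
-2.85 − 1.464 = -4.314; -2.85 + 1.464 = -1.386.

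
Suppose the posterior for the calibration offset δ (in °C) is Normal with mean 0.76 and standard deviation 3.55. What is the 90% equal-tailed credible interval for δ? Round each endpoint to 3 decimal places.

[-5.079, 6.599]

The posterior is symmetric, so the 90% equal-tailed interval is δ = 0.76 ± z·3.55 with z = 1.645.
Half-width: 1.645 × 3.55 = 5.839.
0.76 − 5.839 = -5.079; 0.76 + 5.839 = 6.599.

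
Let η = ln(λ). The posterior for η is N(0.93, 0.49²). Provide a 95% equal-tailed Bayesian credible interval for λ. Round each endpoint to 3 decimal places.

[0.970, 6.622]

On the log scale the 95% interval is 0.93 ± 1.960 × 0.49 = [-0.0304, 1.8904].
Exponentiate: [e^-0.0304, e^1.8904] = [0.970, 6.622].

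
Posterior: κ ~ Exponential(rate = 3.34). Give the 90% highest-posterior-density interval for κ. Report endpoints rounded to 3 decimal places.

[0.000, 0.689]

The exponential density is strictly decreasing on [0, ∞), so the HPD interval is anchored at 0: [0, q] with P(κ ≤ q) = 0.90.
q = −ln(1 − 0.90) / 3.34 = 2.3026 / 3.34 = 0.689.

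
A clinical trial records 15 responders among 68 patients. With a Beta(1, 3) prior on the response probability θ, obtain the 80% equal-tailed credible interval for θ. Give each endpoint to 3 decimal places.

[0.161, 0.286]

Posterior: Beta(1+15, 3+53) = Beta(16, 56).
Equal-tailed 80% interval: the 0.1 and 0.9 quantiles of Beta(16, 56).
Posterior mean ≈ 0.222, SD ≈ 0.049; a Normal approximation gives roughly [0.160, 0.285].
Exact: F⁻¹(0.1) = 0.161; F⁻¹(0.9) = 0.286.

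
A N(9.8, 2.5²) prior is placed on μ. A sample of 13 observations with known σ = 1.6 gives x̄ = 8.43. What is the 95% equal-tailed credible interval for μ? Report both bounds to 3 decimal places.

Posterior precision = 1/2.5² + 13/1.6² = 0.1600 + 5.0781 = 5.2381, so posterior SD = 0.4369.
Posterior mean = (9.8/2.5² + 13·8.43/1.6²) / 5.2381 = 8.4718.
Interval: 8.4718 ± 1.960 × 0.4369 → [7.615, 9.328].

[7.615, 9.328]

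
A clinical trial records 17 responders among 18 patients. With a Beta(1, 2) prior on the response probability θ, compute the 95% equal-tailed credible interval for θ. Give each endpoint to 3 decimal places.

Posterior: Beta(1+17, 2+1) = Beta(18, 3).
Equal-tailed 95% interval: the 0.025 and 0.975 quantiles of Beta(18, 3).
Posterior mean ≈ 0.857, SD ≈ 0.075; a Normal approximation gives roughly [0.711, 1.003].
Exact: F⁻¹(0.025) = 0.683; F⁻¹(0.975) = 0.968.

[0.683, 0.968]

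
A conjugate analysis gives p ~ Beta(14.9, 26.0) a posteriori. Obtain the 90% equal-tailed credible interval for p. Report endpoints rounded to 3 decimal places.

Posterior: Beta(14.9, 26.0).
Equal-tailed 90% interval: the 0.05 and 0.95 quantiles of Beta(14.9, 26.0).
Posterior mean ≈ 0.364, SD ≈ 0.074; a Normal approximation gives roughly [0.242, 0.487].
Exact: F⁻¹(0.05) = 0.246; F⁻¹(0.95) = 0.490.

[0.246, 0.490]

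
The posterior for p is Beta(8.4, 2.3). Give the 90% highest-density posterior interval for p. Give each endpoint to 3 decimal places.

The posterior is unimodal and skewed, so the HPD interval has equal density at both endpoints and is the shortest 90% interval.
Solving f(0.607) = f(0.973) with F(0.973) − F(0.607) = 0.90 gives [0.607, 0.973].
For comparison, the equal-tailed interval is [0.560, 0.948]; the HPD is narrower and shifted toward the mode.

[0.607, 0.973]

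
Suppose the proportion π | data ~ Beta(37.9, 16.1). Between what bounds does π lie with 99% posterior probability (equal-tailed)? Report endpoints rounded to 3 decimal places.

Posterior: Beta(37.9, 16.1).
Equal-tailed 99% interval: the 0.005 and 0.995 quantiles of Beta(37.9, 16.1).
Posterior mean ≈ 0.702, SD ≈ 0.062; a Normal approximation gives roughly [0.543, 0.861].
Exact: F⁻¹(0.005) = 0.532; F⁻¹(0.995) = 0.844.

[0.532, 0.844]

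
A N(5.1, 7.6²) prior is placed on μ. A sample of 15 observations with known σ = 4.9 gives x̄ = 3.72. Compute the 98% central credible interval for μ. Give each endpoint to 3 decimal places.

Posterior precision = 1/7.6² + 15/4.9² = 0.0173 + 0.6247 = 0.6421, so posterior SD = 1.2480.
Posterior mean = (5.1/7.6² + 15·3.72/4.9²) / 0.6421 = 3.7572.
Interval: 3.7572 ± 2.326 × 1.2480 → [0.854, 6.660].

[0.854, 6.660]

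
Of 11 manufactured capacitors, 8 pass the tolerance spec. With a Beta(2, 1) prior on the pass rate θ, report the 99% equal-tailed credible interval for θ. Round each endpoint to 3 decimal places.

Posterior: Beta(2+8, 1+3) = Beta(10, 4).
Equal-tailed 99% interval: the 0.005 and 0.995 quantiles of Beta(10, 4).
Posterior mean ≈ 0.714, SD ≈ 0.117; a Normal approximation gives roughly [0.414, 1.015].
Exact: F⁻¹(0.005) = 0.379; F⁻¹(0.995) = 0.943.

[0.379, 0.943]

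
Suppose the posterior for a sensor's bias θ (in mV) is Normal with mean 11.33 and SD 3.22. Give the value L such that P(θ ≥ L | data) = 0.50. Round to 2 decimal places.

11.33

Need L with P(θ ≥ L) = 0.50: L = 11.33 − z_{0.5}·3.22.
z = 0.000; L = 11.33 − 0.000 × 3.22 = 11.33.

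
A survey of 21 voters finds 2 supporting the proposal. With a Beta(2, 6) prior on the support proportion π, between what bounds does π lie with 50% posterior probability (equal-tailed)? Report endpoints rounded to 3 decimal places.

Posterior: Beta(2+2, 6+19) = Beta(4, 25).
Equal-tailed 50% interval: the 0.25 and 0.75 quantiles of Beta(4, 25).
Posterior mean ≈ 0.138, SD ≈ 0.063; a Normal approximation gives roughly [0.095, 0.180].
Exact: F⁻¹(0.25) = 0.091; F⁻¹(0.75) = 0.176.

[0.091, 0.176]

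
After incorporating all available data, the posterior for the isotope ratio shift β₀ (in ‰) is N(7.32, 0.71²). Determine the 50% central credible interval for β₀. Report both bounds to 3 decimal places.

The posterior is symmetric, so the 50% equal-tailed interval is β₀ = 7.32 ± z·0.71 with z = 0.674.
Half-width: 0.674 × 0.71 = 0.479.
7.32 − 0.479 = 6.841; 7.32 + 0.479 = 7.799.

[6.841, 7.799]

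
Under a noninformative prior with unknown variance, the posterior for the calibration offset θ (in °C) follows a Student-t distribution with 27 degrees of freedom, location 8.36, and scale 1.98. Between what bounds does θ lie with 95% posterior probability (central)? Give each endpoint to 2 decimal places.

The t_27 distribution is symmetric; the 95% interval is 8.36 ± t·1.98 with t_{0.975,27} = 2.052.
Half-width: 2.052 × 1.98 = 4.06.
8.36 − 4.06 = 4.30; 8.36 + 4.06 = 12.42.

[4.30, 12.42]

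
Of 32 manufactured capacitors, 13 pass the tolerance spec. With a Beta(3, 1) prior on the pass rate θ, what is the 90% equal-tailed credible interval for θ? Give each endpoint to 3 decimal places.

[0.312, 0.581]

Posterior: Beta(3+13, 1+19) = Beta(16, 20).
Equal-tailed 90% interval: the 0.05 and 0.95 quantiles of Beta(16, 20).
Posterior mean ≈ 0.444, SD ≈ 0.082; a Normal approximation gives roughly [0.310, 0.579].
Exact: F⁻¹(0.05) = 0.312; F⁻¹(0.95) = 0.581.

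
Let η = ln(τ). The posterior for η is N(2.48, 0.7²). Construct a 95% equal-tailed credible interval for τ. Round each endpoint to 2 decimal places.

On the log scale the 95% interval is 2.48 ± 1.960 × 0.7 = [1.1080, 3.8520].
Exponentiate: [e^1.1080, e^3.8520] = [3.03, 47.09].

[3.03, 47.09]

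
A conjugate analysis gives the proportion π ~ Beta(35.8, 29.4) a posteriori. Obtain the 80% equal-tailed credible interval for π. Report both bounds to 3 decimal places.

Posterior: Beta(35.8, 29.4).
Equal-tailed 80% interval: the 0.1 and 0.9 quantiles of Beta(35.8, 29.4).
Posterior mean ≈ 0.549, SD ≈ 0.061; a Normal approximation gives roughly [0.471, 0.627].
Exact: F⁻¹(0.1) = 0.470; F⁻¹(0.9) = 0.628.

[0.470, 0.628]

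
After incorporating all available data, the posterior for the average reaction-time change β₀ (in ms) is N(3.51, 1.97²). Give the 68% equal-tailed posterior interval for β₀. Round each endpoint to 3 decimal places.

[1.551, 5.469]

The posterior is symmetric, so the 68% equal-tailed interval is β₀ = 3.51 ± z·1.97 with z = 0.994.
Half-width: 0.994 × 1.97 = 1.959.
3.51 − 1.959 = 1.551; 3.51 + 1.959 = 5.469.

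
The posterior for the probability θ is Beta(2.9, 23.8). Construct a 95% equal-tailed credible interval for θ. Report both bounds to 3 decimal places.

Posterior: Beta(2.9, 23.8).
Equal-tailed 95% interval: the 0.025 and 0.975 quantiles of Beta(2.9, 23.8).
Posterior mean ≈ 0.109, SD ≈ 0.059; a Normal approximation gives roughly [-0.007, 0.224].
Exact: F⁻¹(0.025) = 0.023; F⁻¹(0.975) = 0.249.

[0.023, 0.249]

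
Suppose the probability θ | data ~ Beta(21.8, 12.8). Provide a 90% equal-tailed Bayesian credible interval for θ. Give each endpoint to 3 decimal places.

[0.493, 0.759]

Posterior: Beta(21.8, 12.8).
Equal-tailed 90% interval: the 0.05 and 0.95 quantiles of Beta(21.8, 12.8).
Posterior mean ≈ 0.630, SD ≈ 0.081; a Normal approximation gives roughly [0.497, 0.763].
Exact: F⁻¹(0.05) = 0.493; F⁻¹(0.95) = 0.759.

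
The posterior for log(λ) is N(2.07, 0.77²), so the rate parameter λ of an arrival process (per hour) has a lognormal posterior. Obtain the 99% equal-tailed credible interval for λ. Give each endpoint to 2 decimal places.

On the log scale the 99% interval is 2.07 ± 2.576 × 0.77 = [0.0866, 4.0534].
Exponentiate: [e^0.0866, e^4.0534] = [1.09, 57.59].

[1.09, 57.59]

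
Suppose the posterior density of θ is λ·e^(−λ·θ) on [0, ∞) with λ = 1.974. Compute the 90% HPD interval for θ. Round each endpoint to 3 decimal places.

The exponential density is strictly decreasing on [0, ∞), so the HPD interval is anchored at 0: [0, q] with P(θ ≤ q) = 0.90.
q = −ln(1 − 0.90) / 1.974 = 2.3026 / 1.974 = 1.166.

[0.000, 1.166]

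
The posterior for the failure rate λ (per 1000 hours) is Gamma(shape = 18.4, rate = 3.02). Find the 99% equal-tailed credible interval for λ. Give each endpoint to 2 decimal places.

Posterior: Gamma(shape 18.4, rate 3.02).
Equal-tailed 99% interval: Gamma(18.4, 3.02) quantiles at 0.005 and 0.995.
Posterior mean ≈ 6.09, SD ≈ 1.42; a Normal approximation gives roughly [2.43, 9.75].
Exact: lower = 3.05; upper = 10.37.

[3.05, 10.37]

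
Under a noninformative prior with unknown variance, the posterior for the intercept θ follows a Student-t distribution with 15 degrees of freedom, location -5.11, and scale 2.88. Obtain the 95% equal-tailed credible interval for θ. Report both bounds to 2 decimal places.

[-11.25, 1.03]

The t_15 distribution is symmetric; the 95% interval is -5.11 ± t·2.88 with t_{0.975,15} = 2.131.
Half-width: 2.131 × 2.88 = 6.14.
-5.11 − 6.14 = -11.25; -5.11 + 6.14 = 1.03.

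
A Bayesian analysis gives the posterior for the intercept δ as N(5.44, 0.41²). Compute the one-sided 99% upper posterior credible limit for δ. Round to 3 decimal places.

6.394

Need U with P(δ ≤ U) = 0.99: U = 5.44 + z_{0.01}·0.41.
z = 2.326; U = 5.44 + 2.326 × 0.41 = 6.394.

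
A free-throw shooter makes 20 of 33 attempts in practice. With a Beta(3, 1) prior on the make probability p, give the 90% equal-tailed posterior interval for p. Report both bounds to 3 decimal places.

[0.488, 0.747]

Posterior: Beta(3+20, 1+13) = Beta(23, 14).
Equal-tailed 90% interval: the 0.05 and 0.95 quantiles of Beta(23, 14).
Posterior mean ≈ 0.622, SD ≈ 0.079; a Normal approximation gives roughly [0.492, 0.751].
Exact: F⁻¹(0.05) = 0.488; F⁻¹(0.95) = 0.747.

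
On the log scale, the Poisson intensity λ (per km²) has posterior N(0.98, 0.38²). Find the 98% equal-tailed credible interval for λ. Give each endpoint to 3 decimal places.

On the log scale the 98% interval is 0.98 ± 2.326 × 0.38 = [0.0960, 1.8640].
Exponentiate: [e^0.0960, e^1.8640] = [1.101, 6.450].

[1.101, 6.450]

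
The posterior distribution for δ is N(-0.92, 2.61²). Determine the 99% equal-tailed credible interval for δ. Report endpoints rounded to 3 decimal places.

[-7.643, 5.803]

The posterior is symmetric, so the 99% equal-tailed interval is δ = -0.92 ± z·2.61 with z = 2.576.
Half-width: 2.576 × 2.61 = 6.723.
-0.92 − 6.723 = -7.643; -0.92 + 6.723 = 5.803.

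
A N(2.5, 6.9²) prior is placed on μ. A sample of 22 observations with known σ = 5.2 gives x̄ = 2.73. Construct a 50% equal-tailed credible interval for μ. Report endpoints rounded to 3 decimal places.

[1.986, 3.463]

Posterior precision = 1/6.9² + 22/5.2² = 0.0210 + 0.8136 = 0.8346, so posterior SD = 1.0946.
Posterior mean = (2.5/6.9² + 22·2.73/5.2²) / 0.8346 = 2.7242.
Interval: 2.7242 ± 0.674 × 1.0946 → [1.986, 3.463].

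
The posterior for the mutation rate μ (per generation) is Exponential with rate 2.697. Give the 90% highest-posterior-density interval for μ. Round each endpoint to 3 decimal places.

The exponential density is strictly decreasing on [0, ∞), so the HPD interval is anchored at 0: [0, q] with P(μ ≤ q) = 0.90.
q = −ln(1 − 0.90) / 2.697 = 2.3026 / 2.697 = 0.854.

[0.000, 0.854]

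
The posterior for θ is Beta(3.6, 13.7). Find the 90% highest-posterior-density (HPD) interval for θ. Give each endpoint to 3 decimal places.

[0.055, 0.354]

The posterior is unimodal and skewed, so the HPD interval has equal density at both endpoints and is the shortest 90% interval.
Solving f(0.055) = f(0.354) with F(0.354) − F(0.055) = 0.90 gives [0.055, 0.354].
For comparison, the equal-tailed interval is [0.073, 0.382]; the HPD is narrower and shifted toward the mode.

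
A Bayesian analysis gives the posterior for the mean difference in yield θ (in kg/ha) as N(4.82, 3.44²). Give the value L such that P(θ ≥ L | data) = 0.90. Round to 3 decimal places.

0.411

Need L with P(θ ≥ L) = 0.90: L = 4.82 − z_{0.1}·3.44.
z = 1.282; L = 4.82 − 1.282 × 3.44 = 0.411.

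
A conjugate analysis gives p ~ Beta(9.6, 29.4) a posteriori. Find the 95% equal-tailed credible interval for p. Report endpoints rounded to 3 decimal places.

Posterior: Beta(9.6, 29.4).
Equal-tailed 95% interval: the 0.025 and 0.975 quantiles of Beta(9.6, 29.4).
Posterior mean ≈ 0.246, SD ≈ 0.068; a Normal approximation gives roughly [0.113, 0.380].
Exact: F⁻¹(0.025) = 0.126; F⁻¹(0.975) = 0.391.

[0.126, 0.391]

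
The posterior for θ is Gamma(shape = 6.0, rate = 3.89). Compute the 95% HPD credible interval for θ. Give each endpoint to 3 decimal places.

[0.452, 2.793]

The posterior is unimodal and skewed, so the HPD interval has equal density at both endpoints and is the shortest 95% interval.
Solving f(0.452) = f(2.793) with F(2.793) − F(0.452) = 0.95 gives [0.452, 2.793].
For comparison, the equal-tailed interval is [0.566, 3.000]; the HPD is narrower and shifted toward the mode.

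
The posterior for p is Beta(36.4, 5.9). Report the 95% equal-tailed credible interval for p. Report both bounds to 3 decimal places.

[0.743, 0.946]

Posterior: Beta(36.4, 5.9).
Equal-tailed 95% interval: the 0.025 and 0.975 quantiles of Beta(36.4, 5.9).
Posterior mean ≈ 0.861, SD ≈ 0.053; a Normal approximation gives roughly [0.757, 0.964].
Exact: F⁻¹(0.025) = 0.743; F⁻¹(0.975) = 0.946.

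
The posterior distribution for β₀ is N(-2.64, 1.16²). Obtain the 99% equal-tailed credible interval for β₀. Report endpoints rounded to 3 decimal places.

[-5.628, 0.348]

The posterior is symmetric, so the 99% equal-tailed interval is β₀ = -2.64 ± z·1.16 with z = 2.576.
Half-width: 2.576 × 1.16 = 2.988.
-2.64 − 2.988 = -5.628; -2.64 + 2.988 = 0.348.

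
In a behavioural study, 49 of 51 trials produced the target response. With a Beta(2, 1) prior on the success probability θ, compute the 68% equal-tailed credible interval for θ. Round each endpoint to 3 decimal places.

Posterior: Beta(2+49, 1+2) = Beta(51, 3).
Equal-tailed 68% interval: the 0.16 and 0.84 quantiles of Beta(51, 3).
Posterior mean ≈ 0.944, SD ≈ 0.031; a Normal approximation gives roughly [0.914, 0.975].
Exact: F⁻¹(0.16) = 0.915; F⁻¹(0.84) = 0.974.

[0.915, 0.974]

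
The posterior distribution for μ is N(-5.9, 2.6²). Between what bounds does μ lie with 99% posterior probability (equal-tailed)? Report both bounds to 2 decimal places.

[-12.60, 0.80]

The posterior is symmetric, so the 99% equal-tailed interval is μ = -5.9 ± z·2.6 with z = 2.576.
Half-width: 2.576 × 2.6 = 6.70.
-5.9 − 6.70 = -12.60; -5.9 + 6.70 = 0.80.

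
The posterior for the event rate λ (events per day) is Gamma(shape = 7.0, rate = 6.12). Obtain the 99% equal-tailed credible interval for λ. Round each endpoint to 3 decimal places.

[0.333, 2.559]

Posterior: Gamma(shape 7.0, rate 6.12).
Equal-tailed 99% interval: Gamma(7.0, 6.12) quantiles at 0.005 and 0.995.
Posterior mean ≈ 1.144, SD ≈ 0.432; a Normal approximation gives roughly [0.030, 2.257].
Exact: lower = 0.333; upper = 2.559.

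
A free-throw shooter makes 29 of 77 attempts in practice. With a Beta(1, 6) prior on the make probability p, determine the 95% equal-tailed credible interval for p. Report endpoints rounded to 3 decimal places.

Posterior: Beta(1+29, 6+48) = Beta(30, 54).
Equal-tailed 95% interval: the 0.025 and 0.975 quantiles of Beta(30, 54).
Posterior mean ≈ 0.357, SD ≈ 0.052; a Normal approximation gives roughly [0.255, 0.459].
Exact: F⁻¹(0.025) = 0.259; F⁻¹(0.975) = 0.462.

[0.259, 0.462]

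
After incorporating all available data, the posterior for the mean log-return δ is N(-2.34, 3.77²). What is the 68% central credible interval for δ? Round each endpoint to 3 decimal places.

[-6.089, 1.409]

The posterior is symmetric, so the 68% equal-tailed interval is δ = -2.34 ± z·3.77 with z = 0.994.
Half-width: 0.994 × 3.77 = 3.749.
-2.34 − 3.749 = -6.089; -2.34 + 3.749 = 1.409.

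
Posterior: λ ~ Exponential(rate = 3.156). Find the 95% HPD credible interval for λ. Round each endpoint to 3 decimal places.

[0.000, 0.949]

The exponential density is strictly decreasing on [0, ∞), so the HPD interval is anchored at 0: [0, q] with P(λ ≤ q) = 0.95.
q = −ln(1 − 0.95) / 3.156 = 2.9957 / 3.156 = 0.949.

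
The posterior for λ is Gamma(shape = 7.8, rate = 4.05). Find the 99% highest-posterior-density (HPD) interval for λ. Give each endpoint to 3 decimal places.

The posterior is unimodal and skewed, so the HPD interval has equal density at both endpoints and is the shortest 99% interval.
Solving f(0.507) = f(3.957) with F(3.957) − F(0.507) = 0.99 gives [0.507, 3.957].
For comparison, the equal-tailed interval is [0.608, 4.158]; the HPD is narrower and shifted toward the mode.

[0.507, 3.957]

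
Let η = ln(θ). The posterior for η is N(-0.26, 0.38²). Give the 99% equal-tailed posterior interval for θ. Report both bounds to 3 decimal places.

[0.290, 2.052]

On the log scale the 99% interval is -0.26 ± 2.576 × 0.38 = [-1.2388, 0.7188].
Exponentiate: [e^-1.2388, e^0.7188] = [0.290, 2.052].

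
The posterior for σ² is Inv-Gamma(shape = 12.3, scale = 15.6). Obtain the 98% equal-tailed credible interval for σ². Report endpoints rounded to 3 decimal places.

Inverse-Gamma(12.3, 15.6) quantiles: F⁻¹(0.01) and F⁻¹(0.99).
Equivalently, 1/σ² ~ Gamma(12.3, rate = 15.6); invert its 0.99 and 0.01 quantiles.
Posterior mean ≈ 1.381, SD ≈ 0.430; a Normal approximation gives roughly [0.380, 2.381].
Exact: lower = 0.713; upper = 2.772.

[0.713, 2.772]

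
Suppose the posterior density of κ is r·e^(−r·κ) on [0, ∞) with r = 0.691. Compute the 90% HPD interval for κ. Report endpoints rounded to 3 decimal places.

[0.000, 3.332]

The exponential density is strictly decreasing on [0, ∞), so the HPD interval is anchored at 0: [0, q] with P(κ ≤ q) = 0.90.
q = −ln(1 − 0.90) / 0.691 = 2.3026 / 0.691 = 3.332.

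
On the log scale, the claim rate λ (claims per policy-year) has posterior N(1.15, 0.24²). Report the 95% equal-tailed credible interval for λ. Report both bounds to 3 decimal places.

[1.973, 5.055]

On the log scale the 95% interval is 1.15 ± 1.960 × 0.24 = [0.6796, 1.6204].
Exponentiate: [e^0.6796, e^1.6204] = [1.973, 5.055].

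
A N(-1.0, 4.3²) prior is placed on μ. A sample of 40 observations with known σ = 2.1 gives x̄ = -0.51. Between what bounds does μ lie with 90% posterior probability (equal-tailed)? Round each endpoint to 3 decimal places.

[-1.057, 0.032]

Posterior precision = 1/4.3² + 40/2.1² = 0.0541 + 9.0703 = 9.1244, so posterior SD = 0.3311.
Posterior mean = (-1.0/4.3² + 40·-0.51/2.1²) / 9.1244 = -0.5129.
Interval: -0.5129 ± 1.645 × 0.3311 → [-1.057, 0.032].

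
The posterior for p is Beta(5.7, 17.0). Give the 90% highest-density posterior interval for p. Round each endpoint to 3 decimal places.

[0.105, 0.392]

The posterior is unimodal and skewed, so the HPD interval has equal density at both endpoints and is the shortest 90% interval.
Solving f(0.105) = f(0.392) with F(0.392) − F(0.105) = 0.90 gives [0.105, 0.392].
For comparison, the equal-tailed interval is [0.118, 0.410]; the HPD is narrower and shifted toward the mode.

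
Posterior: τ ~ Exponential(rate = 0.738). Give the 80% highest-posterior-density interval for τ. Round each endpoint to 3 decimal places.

The exponential density is strictly decreasing on [0, ∞), so the HPD interval is anchored at 0: [0, q] with P(τ ≤ q) = 0.80.
q = −ln(1 − 0.80) / 0.738 = 1.6094 / 0.738 = 2.181.

[0.000, 2.181]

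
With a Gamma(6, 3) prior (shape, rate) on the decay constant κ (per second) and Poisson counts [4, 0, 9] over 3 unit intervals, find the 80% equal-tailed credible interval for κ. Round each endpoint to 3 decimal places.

Posterior: Gamma(6+13, 3+3) = Gamma(19, 6) (shape, rate).
Equal-tailed 80% interval: Gamma(19, 6) quantiles at 0.1 and 0.9.
Posterior mean ≈ 3.167, SD ≈ 0.726; a Normal approximation gives roughly [2.236, 4.098].
Exact: lower = 2.279; upper = 4.126.

[2.279, 4.126]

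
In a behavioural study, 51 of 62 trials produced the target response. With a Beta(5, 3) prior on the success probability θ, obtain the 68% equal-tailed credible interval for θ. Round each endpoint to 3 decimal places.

Posterior: Beta(5+51, 3+11) = Beta(56, 14).
Equal-tailed 68% interval: the 0.16 and 0.84 quantiles of Beta(56, 14).
Posterior mean ≈ 0.800, SD ≈ 0.047; a Normal approximation gives roughly [0.753, 0.847].
Exact: F⁻¹(0.16) = 0.753; F⁻¹(0.84) = 0.847.

[0.753, 0.847]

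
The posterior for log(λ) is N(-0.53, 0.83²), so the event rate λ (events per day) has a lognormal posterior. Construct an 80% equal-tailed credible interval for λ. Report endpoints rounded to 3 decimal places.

[0.203, 1.705]

On the log scale the 80% interval is -0.53 ± 1.282 × 0.83 = [-1.5937, 0.5337].
Exponentiate: [e^-1.5937, e^0.5337] = [0.203, 1.705].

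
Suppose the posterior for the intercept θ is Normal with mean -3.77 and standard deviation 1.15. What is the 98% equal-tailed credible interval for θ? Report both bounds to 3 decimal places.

The posterior is symmetric, so the 98% equal-tailed interval is θ = -3.77 ± z·1.15 with z = 2.326.
Half-width: 2.326 × 1.15 = 2.675.
-3.77 − 2.675 = -6.445; -3.77 + 2.675 = -1.095.

[-6.445, -1.095]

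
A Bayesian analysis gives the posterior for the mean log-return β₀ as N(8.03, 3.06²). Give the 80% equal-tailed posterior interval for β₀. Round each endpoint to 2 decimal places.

[4.11, 11.95]

The posterior is symmetric, so the 80% equal-tailed interval is β₀ = 8.03 ± z·3.06 with z = 1.282.
Half-width: 1.282 × 3.06 = 3.92.
8.03 − 3.92 = 4.11; 8.03 + 3.92 = 11.95.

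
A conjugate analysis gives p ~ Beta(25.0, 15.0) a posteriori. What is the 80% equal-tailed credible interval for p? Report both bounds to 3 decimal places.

[0.526, 0.721]

Posterior: Beta(25.0, 15.0).
Equal-tailed 80% interval: the 0.1 and 0.9 quantiles of Beta(25.0, 15.0).
Posterior mean ≈ 0.625, SD ≈ 0.076; a Normal approximation gives roughly [0.528, 0.722].
Exact: F⁻¹(0.1) = 0.526; F⁻¹(0.9) = 0.721.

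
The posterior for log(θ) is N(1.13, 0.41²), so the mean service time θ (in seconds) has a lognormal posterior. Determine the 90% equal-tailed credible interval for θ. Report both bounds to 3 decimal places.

On the log scale the 90% interval is 1.13 ± 1.645 × 0.41 = [0.4556, 1.8044].
Exponentiate: [e^0.4556, e^1.8044] = [1.577, 6.076].

[1.577, 6.076]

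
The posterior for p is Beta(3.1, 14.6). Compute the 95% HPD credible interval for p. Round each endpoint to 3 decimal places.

The posterior is unimodal and skewed, so the HPD interval has equal density at both endpoints and is the shortest 95% interval.
Solving f(0.026) = f(0.347) with F(0.347) − F(0.026) = 0.95 gives [0.026, 0.347].
For comparison, the equal-tailed interval is [0.042, 0.377]; the HPD is narrower and shifted toward the mode.

[0.026, 0.347]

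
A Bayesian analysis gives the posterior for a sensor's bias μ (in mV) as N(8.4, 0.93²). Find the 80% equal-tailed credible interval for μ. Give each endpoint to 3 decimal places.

The posterior is symmetric, so the 80% equal-tailed interval is μ = 8.4 ± z·0.93 with z = 1.282.
Half-width: 1.282 × 0.93 = 1.192.
8.4 − 1.192 = 7.208; 8.4 + 1.192 = 9.592.

[7.208, 9.592]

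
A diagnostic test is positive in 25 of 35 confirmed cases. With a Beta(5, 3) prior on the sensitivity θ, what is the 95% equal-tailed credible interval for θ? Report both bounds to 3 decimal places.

[0.554, 0.824]

Posterior: Beta(5+25, 3+10) = Beta(30, 13).
Equal-tailed 95% interval: the 0.025 and 0.975 quantiles of Beta(30, 13).
Posterior mean ≈ 0.698, SD ≈ 0.069; a Normal approximation gives roughly [0.562, 0.833].
Exact: F⁻¹(0.025) = 0.554; F⁻¹(0.975) = 0.824.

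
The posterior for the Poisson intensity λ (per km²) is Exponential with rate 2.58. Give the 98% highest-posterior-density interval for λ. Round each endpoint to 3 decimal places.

[0.000, 1.516]

The exponential density is strictly decreasing on [0, ∞), so the HPD interval is anchored at 0: [0, q] with P(λ ≤ q) = 0.98.
q = −ln(1 − 0.98) / 2.58 = 3.9120 / 2.58 = 1.516.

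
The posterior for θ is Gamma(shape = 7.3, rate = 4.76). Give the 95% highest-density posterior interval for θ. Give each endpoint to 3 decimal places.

The posterior is unimodal and skewed, so the HPD interval has equal density at both endpoints and is the shortest 95% interval.
Solving f(0.532) = f(2.663) with F(2.663) − F(0.532) = 0.95 gives [0.532, 2.663].
For comparison, the equal-tailed interval is [0.631, 2.830]; the HPD is narrower and shifted toward the mode.

[0.532, 2.663]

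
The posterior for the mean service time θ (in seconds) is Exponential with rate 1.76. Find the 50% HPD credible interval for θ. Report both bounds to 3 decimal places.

[0.000, 0.394]

The exponential density is strictly decreasing on [0, ∞), so the HPD interval is anchored at 0: [0, q] with P(θ ≤ q) = 0.50.
q = −ln(1 − 0.50) / 1.76 = 0.6931 / 1.76 = 0.394.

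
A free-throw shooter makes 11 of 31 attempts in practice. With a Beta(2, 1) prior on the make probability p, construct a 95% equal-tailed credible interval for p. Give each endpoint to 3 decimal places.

Posterior: Beta(2+11, 1+20) = Beta(13, 21).
Equal-tailed 95% interval: the 0.025 and 0.975 quantiles of Beta(13, 21).
Posterior mean ≈ 0.382, SD ≈ 0.082; a Normal approximation gives roughly [0.221, 0.543].
Exact: F⁻¹(0.025) = 0.229; F⁻¹(0.975) = 0.549.

[0.229, 0.549]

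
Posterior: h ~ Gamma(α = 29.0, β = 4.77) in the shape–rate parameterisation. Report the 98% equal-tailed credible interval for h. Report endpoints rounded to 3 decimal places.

Posterior: Gamma(shape 29.0, rate 4.77).
Equal-tailed 98% interval: Gamma(29.0, 4.77) quantiles at 0.01 and 0.99.
Posterior mean ≈ 6.080, SD ≈ 1.129; a Normal approximation gives roughly [3.453, 8.706].
Exact: lower = 3.765; upper = 9.009.

[3.765, 9.009]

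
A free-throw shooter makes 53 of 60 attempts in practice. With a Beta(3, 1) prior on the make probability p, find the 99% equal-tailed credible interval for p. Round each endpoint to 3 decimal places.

Posterior: Beta(3+53, 1+7) = Beta(56, 8).
Equal-tailed 99% interval: the 0.005 and 0.995 quantiles of Beta(56, 8).
Posterior mean ≈ 0.875, SD ≈ 0.041; a Normal approximation gives roughly [0.769, 0.981].
Exact: F⁻¹(0.005) = 0.749; F⁻¹(0.995) = 0.958.

[0.749, 0.958]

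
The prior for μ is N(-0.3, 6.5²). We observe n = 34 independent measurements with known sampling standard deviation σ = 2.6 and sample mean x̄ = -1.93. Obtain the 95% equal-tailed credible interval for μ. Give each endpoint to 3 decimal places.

[-2.794, -1.050]

Posterior precision = 1/6.5² + 34/2.6² = 0.0237 + 5.0296 = 5.0533, so posterior SD = 0.4449.
Posterior mean = (-0.3/6.5² + 34·-1.93/2.6²) / 5.0533 = -1.9224.
Interval: -1.9224 ± 1.960 × 0.4449 → [-2.794, -1.050].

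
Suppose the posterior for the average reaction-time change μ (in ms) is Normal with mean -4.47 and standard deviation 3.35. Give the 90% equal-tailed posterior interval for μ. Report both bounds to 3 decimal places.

[-9.980, 1.040]

The posterior is symmetric, so the 90% equal-tailed interval is μ = -4.47 ± z·3.35 with z = 1.645.
Half-width: 1.645 × 3.35 = 5.510.
-4.47 − 5.510 = -9.980; -4.47 + 5.510 = 1.040.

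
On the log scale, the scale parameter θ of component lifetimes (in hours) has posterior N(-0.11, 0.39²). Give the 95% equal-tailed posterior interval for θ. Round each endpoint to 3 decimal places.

[0.417, 1.924]

On the log scale the 95% interval is -0.11 ± 1.960 × 0.39 = [-0.8744, 0.6544].
Exponentiate: [e^-0.8744, e^0.6544] = [0.417, 1.924].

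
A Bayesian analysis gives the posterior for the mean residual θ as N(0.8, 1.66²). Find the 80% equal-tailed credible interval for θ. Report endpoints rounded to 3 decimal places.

The posterior is symmetric, so the 80% equal-tailed interval is θ = 0.8 ± z·1.66 with z = 1.282.
Half-width: 1.282 × 1.66 = 2.127.
0.8 − 2.127 = -1.327; 0.8 + 2.127 = 2.927.

[-1.327, 2.927]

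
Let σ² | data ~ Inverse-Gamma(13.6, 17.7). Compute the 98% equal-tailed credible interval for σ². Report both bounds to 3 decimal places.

Inverse-Gamma(13.6, 17.7) quantiles: F⁻¹(0.01) and F⁻¹(0.99).
Equivalently, 1/σ² ~ Gamma(13.6, rate = 17.7); invert its 0.99 and 0.01 quantiles.
Posterior mean ≈ 1.405, SD ≈ 0.412; a Normal approximation gives roughly [0.445, 2.364].
Exact: lower = 0.750; upper = 2.720.

[0.750, 2.720]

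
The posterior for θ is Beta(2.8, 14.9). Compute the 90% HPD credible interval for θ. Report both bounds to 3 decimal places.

[0.027, 0.284]

The posterior is unimodal and skewed, so the HPD interval has equal density at both endpoints and is the shortest 90% interval.
Solving f(0.027) = f(0.284) with F(0.284) − F(0.027) = 0.90 gives [0.027, 0.284].
For comparison, the equal-tailed interval is [0.044, 0.317]; the HPD is narrower and shifted toward the mode.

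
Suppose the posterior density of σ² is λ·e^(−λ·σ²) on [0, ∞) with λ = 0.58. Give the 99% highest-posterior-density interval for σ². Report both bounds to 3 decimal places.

The exponential density is strictly decreasing on [0, ∞), so the HPD interval is anchored at 0: [0, q] with P(σ² ≤ q) = 0.99.
q = −ln(1 − 0.99) / 0.58 = 4.6052 / 0.58 = 7.940.

[0.000, 7.940]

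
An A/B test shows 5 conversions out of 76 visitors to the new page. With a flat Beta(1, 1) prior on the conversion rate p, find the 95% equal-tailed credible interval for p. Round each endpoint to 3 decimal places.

Posterior: Beta(1+5, 1+71) = Beta(6, 72).
Equal-tailed 95% interval: the 0.025 and 0.975 quantiles of Beta(6, 72).
Posterior mean ≈ 0.077, SD ≈ 0.030; a Normal approximation gives roughly [0.018, 0.136].
Exact: F⁻¹(0.025) = 0.029; F⁻¹(0.975) = 0.145.

[0.029, 0.145]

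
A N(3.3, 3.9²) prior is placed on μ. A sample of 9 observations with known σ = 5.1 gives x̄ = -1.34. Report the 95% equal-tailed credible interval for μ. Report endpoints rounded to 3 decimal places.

[-3.654, 2.455]

Posterior precision = 1/3.9² + 9/5.1² = 0.0657 + 0.3460 = 0.4118, so posterior SD = 1.5584.
Posterior mean = (3.3/3.9² + 9·-1.34/5.1²) / 0.4118 = -0.5991.
Interval: -0.5991 ± 1.960 × 1.5584 → [-3.654, 2.455].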